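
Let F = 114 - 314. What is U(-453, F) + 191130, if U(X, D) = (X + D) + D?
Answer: 190277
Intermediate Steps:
F = -200
U(X, D) = X + 2*D (U(X, D) = (D + X) + D = X + 2*D)
U(-453, F) + 191130 = (-453 + 2*(-200)) + 191130 = (-453 - 400) + 191130 = -853 + 191130 = 190277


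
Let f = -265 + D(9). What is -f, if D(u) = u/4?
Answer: 1051/4 ≈ 262.75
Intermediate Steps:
D(u) = u/4 (D(u) = u*(¼) = u/4)
f = -1051/4 (f = -265 + (¼)*9 = -265 + 9/4 = -1051/4 ≈ -262.75)
-f = -1*(-1051/4) = 1051/4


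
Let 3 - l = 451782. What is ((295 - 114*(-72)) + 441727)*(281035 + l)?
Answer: -76874071120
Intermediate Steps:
l = -451779 (l = 3 - 1*451782 = 3 - 451782 = -451779)
((295 - 114*(-72)) + 441727)*(281035 + l) = ((295 - 114*(-72)) + 441727)*(281035 - 451779) = ((295 + 8208) + 441727)*(-170744) = (8503 + 441727)*(-170744) = 450230*(-170744) = -76874071120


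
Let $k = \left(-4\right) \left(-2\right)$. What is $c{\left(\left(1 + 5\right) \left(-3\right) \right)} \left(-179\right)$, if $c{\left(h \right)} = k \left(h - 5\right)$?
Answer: $32936$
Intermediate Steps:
$k = 8$
$c{\left(h \right)} = -40 + 8 h$ ($c{\left(h \right)} = 8 \left(h - 5\right) = 8 \left(-5 + h\right) = -40 + 8 h$)
$c{\left(\left(1 + 5\right) \left(-3\right) \right)} \left(-179\right) = \left(-40 + 8 \left(1 + 5\right) \left(-3\right)\right) \left(-179\right) = \left(-40 + 8 \cdot 6 \left(-3\right)\right) \left(-179\right) = \left(-40 + 8 \left(-18\right)\right) \left(-179\right) = \left(-40 - 144\right) \left(-179\right) = \left(-184\right) \left(-179\right) = 32936$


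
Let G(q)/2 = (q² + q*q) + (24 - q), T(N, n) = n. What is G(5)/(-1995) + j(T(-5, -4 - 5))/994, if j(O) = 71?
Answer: 3/1330 ≈ 0.0022556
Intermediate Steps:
G(q) = 48 - 2*q + 4*q² (G(q) = 2*((q² + q*q) + (24 - q)) = 2*((q² + q²) + (24 - q)) = 2*(2*q² + (24 - q)) = 2*(24 - q + 2*q²) = 48 - 2*q + 4*q²)
G(5)/(-1995) + j(T(-5, -4 - 5))/994 = (48 - 2*5 + 4*5²)/(-1995) + 71/994 = (48 - 10 + 4*25)*(-1/1995) + 71*(1/994) = (48 - 10 + 100)*(-1/1995) + 1/14 = 138*(-1/1995) + 1/14 = -46/665 + 1/14 = 3/1330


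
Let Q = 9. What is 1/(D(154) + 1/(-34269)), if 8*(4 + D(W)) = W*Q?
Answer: 137076/23200109 ≈ 0.0059084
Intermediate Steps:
D(W) = -4 + 9*W/8 (D(W) = -4 + (W*9)/8 = -4 + (9*W)/8 = -4 + 9*W/8)
1/(D(154) + 1/(-34269)) = 1/((-4 + (9/8)*154) + 1/(-34269)) = 1/((-4 + 693/4) - 1/34269) = 1/(677/4 - 1/34269) = 1/(23200109/137076) = 137076/23200109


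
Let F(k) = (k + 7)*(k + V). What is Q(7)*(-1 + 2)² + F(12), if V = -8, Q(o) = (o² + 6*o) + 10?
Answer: 177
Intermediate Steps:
Q(o) = 10 + o² + 6*o
F(k) = (-8 + k)*(7 + k) (F(k) = (k + 7)*(k - 8) = (7 + k)*(-8 + k) = (-8 + k)*(7 + k))
Q(7)*(-1 + 2)² + F(12) = (10 + 7² + 6*7)*(-1 + 2)² + (-56 + 12² - 1*12) = (10 + 49 + 42)*1² + (-56 + 144 - 12) = 101*1 + 76 = 101 + 76 = 177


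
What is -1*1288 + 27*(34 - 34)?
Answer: -1288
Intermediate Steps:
-1*1288 + 27*(34 - 34) = -1288 + 27*0 = -1288 + 0 = -1288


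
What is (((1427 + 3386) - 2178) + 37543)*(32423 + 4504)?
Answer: 1483653006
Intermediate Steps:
(((1427 + 3386) - 2178) + 37543)*(32423 + 4504) = ((4813 - 2178) + 37543)*36927 = (2635 + 37543)*36927 = 40178*36927 = 1483653006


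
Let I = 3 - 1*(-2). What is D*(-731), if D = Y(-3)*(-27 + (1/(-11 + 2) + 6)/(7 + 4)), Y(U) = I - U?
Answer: 15321760/99 ≈ 1.5477e+5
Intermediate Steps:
I = 5 (I = 3 + 2 = 5)
Y(U) = 5 - U
D = -20960/99 (D = (5 - 1*(-3))*(-27 + (1/(-11 + 2) + 6)/(7 + 4)) = (5 + 3)*(-27 + (1/(-9) + 6)/11) = 8*(-27 + (-⅑ + 6)*(1/11)) = 8*(-27 + (53/9)*(1/11)) = 8*(-27 + 53/99) = 8*(-2620/99) = -20960/99 ≈ -211.72)
D*(-731) = -20960/99*(-731) = 15321760/99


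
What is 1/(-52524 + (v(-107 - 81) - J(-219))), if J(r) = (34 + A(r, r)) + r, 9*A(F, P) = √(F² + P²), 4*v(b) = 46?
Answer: -1883790/98573978593 + 876*√2/98573978593 ≈ -1.9098e-5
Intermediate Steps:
v(b) = 23/2 (v(b) = (¼)*46 = 23/2)
A(F, P) = √(F² + P²)/9
J(r) = 34 + r + √2*√(r²)/9 (J(r) = (34 + √(r² + r²)/9) + r = (34 + √(2*r²)/9) + r = (34 + (√2*√(r²))/9) + r = (34 + √2*√(r²)/9) + r = 34 + r + √2*√(r²)/9)
1/(-52524 + (v(-107 - 81) - J(-219))) = 1/(-52524 + (23/2 - (34 - 219 + √2*√((-219)²)/9))) = 1/(-52524 + (23/2 - (34 - 219 + √2*√47961/9))) = 1/(-52524 + (23/2 - (34 - 219 + (⅑)*√2*219))) = 1/(-52524 + (23/2 - (34 - 219 + 73*√2/3))) = 1/(-52524 + (23/2 - (-185 + 73*√2/3))) = 1/(-52524 + (23/2 + (185 - 73*√2/3))) = 1/(-52524 + (393/2 - 73*√2/3)) = 1/(-104655/2 - 73*√2/3)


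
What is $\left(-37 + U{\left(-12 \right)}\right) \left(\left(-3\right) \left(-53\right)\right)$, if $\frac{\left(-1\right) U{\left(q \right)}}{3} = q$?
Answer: $-159$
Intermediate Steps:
$U{\left(q \right)} = - 3 q$
$\left(-37 + U{\left(-12 \right)}\right) \left(\left(-3\right) \left(-53\right)\right) = \left(-37 - -36\right) \left(\left(-3\right) \left(-53\right)\right) = \left(-37 + 36\right) 159 = \left(-1\right) 159 = -159$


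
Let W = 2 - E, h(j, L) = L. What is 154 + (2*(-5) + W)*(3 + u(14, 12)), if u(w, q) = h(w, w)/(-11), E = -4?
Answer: 1618/11 ≈ 147.09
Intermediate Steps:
u(w, q) = -w/11 (u(w, q) = w/(-11) = w*(-1/11) = -w/11)
W = 6 (W = 2 - 1*(-4) = 2 + 4 = 6)
154 + (2*(-5) + W)*(3 + u(14, 12)) = 154 + (2*(-5) + 6)*(3 - 1/11*14) = 154 + (-10 + 6)*(3 - 14/11) = 154 - 4*19/11 = 154 - 76/11 = 1618/11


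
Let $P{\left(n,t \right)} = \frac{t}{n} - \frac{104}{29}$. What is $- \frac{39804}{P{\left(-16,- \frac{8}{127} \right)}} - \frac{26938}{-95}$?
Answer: $\frac{28564458086}{2506765} \approx 11395.0$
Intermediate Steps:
$P{\left(n,t \right)} = - \frac{104}{29} + \frac{t}{n}$ ($P{\left(n,t \right)} = \frac{t}{n} - \frac{104}{29} = - \frac{104}{29} + \frac{t}{n}$)
$- \frac{39804}{P{\left(-16,- \frac{8}{127} \right)}} - \frac{26938}{-95} = - \frac{39804}{- \frac{104}{29} + \frac{\left(-8\right) \frac{1}{127}}{-16}} - \frac{26938}{-95} = - \frac{39804}{- \frac{104}{29} + \left(-8\right) \frac{1}{127} \left(- \frac{1}{16}\right)} - - \frac{26938}{95} = - \frac{39804}{- \frac{104}{29} - - \frac{1}{254}} + \frac{26938}{95} = - \frac{39804}{- \frac{104}{29} + \frac{1}{254}} + \frac{26938}{95} = - \frac{39804}{- \frac{26387}{7366}} + \frac{26938}{95} = \left(-39804\right) \left(- \frac{7366}{26387}\right) + \frac{26938}{95} = \frac{293196264}{26387} + \frac{26938}{95} = \frac{28564458086}{2506765}$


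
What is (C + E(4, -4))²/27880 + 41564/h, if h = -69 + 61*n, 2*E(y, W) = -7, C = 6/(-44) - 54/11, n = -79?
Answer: -2190189568/257649535 ≈ -8.5007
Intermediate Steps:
C = -111/22 (C = 6*(-1/44) - 54*1/11 = -3/22 - 54/11 = -111/22 ≈ -5.0455)
E(y, W) = -7/2 (E(y, W) = (½)*(-7) = -7/2)
h = -4888 (h = -69 + 61*(-79) = -69 - 4819 = -4888)
(C + E(4, -4))²/27880 + 41564/h = (-111/22 - 7/2)²/27880 + 41564/(-4888) = (-94/11)²*(1/27880) + 41564*(-1/4888) = (8836/121)*(1/27880) - 10391/1222 = 2209/843370 - 10391/1222 = -2190189568/257649535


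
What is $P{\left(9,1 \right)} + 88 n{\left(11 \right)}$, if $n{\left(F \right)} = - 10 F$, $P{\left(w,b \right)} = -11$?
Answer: $-9691$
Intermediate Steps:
$P{\left(9,1 \right)} + 88 n{\left(11 \right)} = -11 + 88 \left(\left(-10\right) 11\right) = -11 + 88 \left(-110\right) = -11 - 9680 = -9691$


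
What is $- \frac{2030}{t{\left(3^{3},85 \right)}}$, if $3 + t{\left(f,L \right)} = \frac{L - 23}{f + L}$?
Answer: $\frac{113680}{137} \approx 829.78$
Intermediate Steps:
$t{\left(f,L \right)} = -3 + \frac{-23 + L}{L + f}$ ($t{\left(f,L \right)} = -3 + \frac{L - 23}{f + L} = -3 + \frac{-23 + L}{L + f}$)
$- \frac{2030}{t{\left(3^{3},85 \right)}} = - \frac{2030}{\frac{1}{85 + 3^{3}} \left(-23 - 3 \cdot 3^{3} - 170\right)} = - \frac{2030}{\frac{1}{85 + 27} \left(-23 - 81 - 170\right)} = - \frac{2030}{\frac{1}{112} \left(-23 - 81 - 170\right)} = - \frac{2030}{\frac{1}{112} \left(-274\right)} = - \frac{2030}{- \frac{137}{56}} = \left(-2030\right) \left(- \frac{56}{137}\right) = \frac{113680}{137}$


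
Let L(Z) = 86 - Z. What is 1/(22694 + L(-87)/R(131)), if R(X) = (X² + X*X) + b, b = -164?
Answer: 34158/775181825 ≈ 4.4064e-5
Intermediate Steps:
R(X) = -164 + 2*X² (R(X) = (X² + X*X) - 164 = (X² + X²) - 164 = 2*X² - 164 = -164 + 2*X²)
1/(22694 + L(-87)/R(131)) = 1/(22694 + (86 - 1*(-87))/(-164 + 2*131²)) = 1/(22694 + (86 + 87)/(-164 + 2*17161)) = 1/(22694 + 173/(-164 + 34322)) = 1/(22694 + 173/34158) = 1/(775181825/34158) = 34158/775181825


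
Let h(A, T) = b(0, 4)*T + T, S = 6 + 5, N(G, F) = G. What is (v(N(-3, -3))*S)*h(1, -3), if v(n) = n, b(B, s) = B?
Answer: 99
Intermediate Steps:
S = 11
h(A, T) = T (h(A, T) = 0*T + T = 0 + T = T)
(v(N(-3, -3))*S)*h(1, -3) = -3*11*(-3) = -33*(-3) = 99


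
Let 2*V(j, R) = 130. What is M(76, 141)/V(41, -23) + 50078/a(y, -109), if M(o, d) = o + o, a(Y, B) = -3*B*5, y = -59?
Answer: 700718/21255 ≈ 32.967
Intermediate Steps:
a(Y, B) = -15*B
V(j, R) = 65 (V(j, R) = (1/2)*130 = 65)
M(o, d) = 2*o
M(76, 141)/V(41, -23) + 50078/a(y, -109) = (2*76)/65 + 50078/((-15*(-109))) = 152*(1/65) + 50078/1635 = 152/65 + 50078*(1/1635) = 152/65 + 50078/1635 = 700718/21255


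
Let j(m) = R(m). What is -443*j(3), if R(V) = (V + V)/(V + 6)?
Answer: -886/3 ≈ -295.33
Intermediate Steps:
R(V) = 2*V/(6 + V) (R(V) = (2*V)/(6 + V) = 2*V/(6 + V))
j(m) = 2*m/(6 + m)
-443*j(3) = -886*3/(6 + 3) = -886*3/9 = -443*⅔ = -886/3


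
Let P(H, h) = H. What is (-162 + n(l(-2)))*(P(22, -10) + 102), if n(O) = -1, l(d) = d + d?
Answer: -20212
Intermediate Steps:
l(d) = 2*d
(-162 + n(l(-2)))*(P(22, -10) + 102) = (-162 - 1)*(22 + 102) = -163*124 = -20212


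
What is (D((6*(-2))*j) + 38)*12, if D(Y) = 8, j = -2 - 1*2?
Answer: 552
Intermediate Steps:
j = -4 (j = -2 - 2 = -4)
(D((6*(-2))*j) + 38)*12 = (8 + 38)*12 = 46*12 = 552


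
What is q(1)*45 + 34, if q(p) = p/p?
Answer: 79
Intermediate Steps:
q(p) = 1
q(1)*45 + 34 = 1*45 + 34 = 45 + 34 = 79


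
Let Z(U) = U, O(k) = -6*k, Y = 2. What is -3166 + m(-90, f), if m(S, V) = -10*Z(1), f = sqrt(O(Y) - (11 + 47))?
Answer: -3176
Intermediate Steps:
f = I*sqrt(70) (f = sqrt(-6*2 - (11 + 47)) = sqrt(-12 - 1*58) = sqrt(-12 - 58) = sqrt(-70) = I*sqrt(70) ≈ 8.3666*I)
m(S, V) = -10 (m(S, V) = -10*1 = -10)
-3166 + m(-90, f) = -3166 - 10 = -3176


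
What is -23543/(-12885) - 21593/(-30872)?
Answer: 1005045301/397785720 ≈ 2.5266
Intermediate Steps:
-23543/(-12885) - 21593/(-30872) = -23543*(-1/12885) - 21593*(-1/30872) = 23543/12885 + 21593/30872 = 1005045301/397785720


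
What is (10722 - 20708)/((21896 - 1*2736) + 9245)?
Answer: -9986/28405 ≈ -0.35156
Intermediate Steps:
(10722 - 20708)/((21896 - 1*2736) + 9245) = -9986/((21896 - 2736) + 9245) = -9986/(19160 + 9245) = -9986/28405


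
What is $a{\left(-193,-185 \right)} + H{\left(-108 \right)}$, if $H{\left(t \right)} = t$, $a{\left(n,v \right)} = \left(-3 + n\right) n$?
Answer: $37720$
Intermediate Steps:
$a{\left(n,v \right)} = n \left(-3 + n\right)$
$a{\left(-193,-185 \right)} + H{\left(-108 \right)} = - 193 \left(-3 - 193\right) - 108 = \left(-193\right) \left(-196\right) - 108 = 37828 - 108 = 37720$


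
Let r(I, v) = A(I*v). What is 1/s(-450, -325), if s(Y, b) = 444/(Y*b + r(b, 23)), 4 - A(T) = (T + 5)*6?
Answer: 95537/222 ≈ 430.35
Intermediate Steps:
A(T) = -26 - 6*T (A(T) = 4 - (T + 5)*6 = 4 - (5 + T)*6 = 4 - (30 + 6*T) = 4 + (-30 - 6*T) = -26 - 6*T)
r(I, v) = -26 - 6*I*v
s(Y, b) = 444/(-26 - 138*b + Y*b) (s(Y, b) = 444/(Y*b + (-26 - 6*b*23)) = 444/(Y*b + (-26 - 138*b)) = 444/(-26 - 138*b + Y*b))
1/s(-450, -325) = 1/(444/(-26 - 138*(-325) - 450*(-325))) = 1/(444/(-26 + 44850 + 146250)) = 1/(444/191074) = 1/(444*(1/191074)) = 1/(222/95537) = 95537/222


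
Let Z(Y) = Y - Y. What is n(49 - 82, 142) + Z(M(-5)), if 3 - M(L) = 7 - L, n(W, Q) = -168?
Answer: -168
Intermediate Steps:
M(L) = -4 + L (M(L) = 3 - (7 - L) = 3 + (-7 + L) = -4 + L)
Z(Y) = 0
n(49 - 82, 142) + Z(M(-5)) = -168 + 0 = -168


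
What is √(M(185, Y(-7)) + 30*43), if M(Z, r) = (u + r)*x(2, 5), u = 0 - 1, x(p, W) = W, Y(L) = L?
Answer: 25*√2 ≈ 35.355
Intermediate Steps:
u = -1
M(Z, r) = -5 + 5*r (M(Z, r) = (-1 + r)*5 = -5 + 5*r)
√(M(185, Y(-7)) + 30*43) = √((-5 + 5*(-7)) + 30*43) = √((-5 - 35) + 1290) = √(-40 + 1290) = √1250 = 25*√2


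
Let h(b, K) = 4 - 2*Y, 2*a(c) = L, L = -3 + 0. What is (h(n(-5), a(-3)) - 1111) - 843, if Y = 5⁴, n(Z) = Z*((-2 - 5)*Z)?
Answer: -3200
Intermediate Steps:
L = -3
a(c) = -3/2 (a(c) = (½)*(-3) = -3/2)
n(Z) = -7*Z² (n(Z) = Z*(-7*Z) = -7*Z²)
Y = 625
h(b, K) = -1246 (h(b, K) = 4 - 2*625 = 4 - 1250 = -1246)
(h(n(-5), a(-3)) - 1111) - 843 = (-1246 - 1111) - 843 = -2357 - 843 = -3200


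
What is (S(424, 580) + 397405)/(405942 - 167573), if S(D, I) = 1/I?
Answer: 230494901/138254020 ≈ 1.6672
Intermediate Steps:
(S(424, 580) + 397405)/(405942 - 167573) = (1/580 + 397405)/(405942 - 167573) = (1/580 + 397405)/238369 = (230494901/580)*(1/238369) = 230494901/138254020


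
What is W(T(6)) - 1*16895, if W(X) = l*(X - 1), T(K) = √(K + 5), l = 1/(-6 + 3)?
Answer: -50684/3 - √11/3 ≈ -16896.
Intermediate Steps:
l = -⅓ (l = 1/(-3) = -⅓ ≈ -0.33333)
T(K) = √(5 + K)
W(X) = ⅓ - X/3 (W(X) = -(X - 1)/3 = -(-1 + X)/3 = ⅓ - X/3)
W(T(6)) - 1*16895 = (⅓ - √(5 + 6)/3) - 1*16895 = (⅓ - √11/3) - 16895 = -50684/3 - √11/3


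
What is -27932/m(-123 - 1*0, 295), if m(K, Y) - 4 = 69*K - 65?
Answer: 6983/2137 ≈ 3.2677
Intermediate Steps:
m(K, Y) = -61 + 69*K (m(K, Y) = 4 + (69*K - 65) = 4 + (-65 + 69*K) = -61 + 69*K)
-27932/m(-123 - 1*0, 295) = -27932/(-61 + 69*(-123 - 1*0)) = -27932/(-61 + 69*(-123 + 0)) = -27932/(-61 + 69*(-123)) = -27932/(-61 - 8487) = -27932/(-8548) = -27932*(-1/8548) = 6983/2137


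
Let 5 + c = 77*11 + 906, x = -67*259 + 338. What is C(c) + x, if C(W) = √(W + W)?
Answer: -17015 + 2*√874 ≈ -16956.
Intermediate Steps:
x = -17015 (x = -17353 + 338 = -17015)
c = 1748 (c = -5 + (77*11 + 906) = -5 + (847 + 906) = -5 + 1753 = 1748)
C(W) = √2*√W (C(W) = √(2*W) = √2*√W)
C(c) + x = √2*√1748 - 17015 = √2*(2*√437) - 17015 = 2*√874 - 17015 = -17015 + 2*√874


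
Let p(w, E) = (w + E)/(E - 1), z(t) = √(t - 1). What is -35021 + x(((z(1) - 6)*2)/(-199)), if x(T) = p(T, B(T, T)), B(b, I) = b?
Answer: -6548951/187 ≈ -35021.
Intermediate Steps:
z(t) = √(-1 + t)
p(w, E) = (E + w)/(-1 + E)
x(T) = 2*T/(-1 + T) (x(T) = (T + T)/(-1 + T) = (2*T)/(-1 + T) = 2*T/(-1 + T))
-35021 + x(((z(1) - 6)*2)/(-199)) = -35021 + 2*(((√(-1 + 1) - 6)*2)/(-199))/(-1 + ((√(-1 + 1) - 6)*2)/(-199)) = -35021 + 2*(((√0 - 6)*2)*(-1/199))/(-1 + ((√0 - 6)*2)*(-1/199)) = -35021 + 2*(((0 - 6)*2)*(-1/199))/(-1 + ((0 - 6)*2)*(-1/199)) = -35021 + 2*(-6*2*(-1/199))/(-1 - 6*2*(-1/199)) = -35021 + 2*(-12*(-1/199))/(-1 - 12*(-1/199)) = -35021 + 2*(12/199)/(-1 + 12/199) = -35021 + 2*(12/199)/(-187/199) = -35021 + 2*(12/199)*(-199/187) = -35021 - 24/187 = -6548951/187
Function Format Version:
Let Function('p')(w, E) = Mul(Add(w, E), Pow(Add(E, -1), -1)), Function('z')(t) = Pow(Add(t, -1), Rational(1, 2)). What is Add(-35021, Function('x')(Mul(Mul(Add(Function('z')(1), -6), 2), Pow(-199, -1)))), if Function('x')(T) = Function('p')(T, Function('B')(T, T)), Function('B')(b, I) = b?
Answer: Rational(-6548951, 187) ≈ -35021.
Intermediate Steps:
Function('z')(t) = Pow(Add(-1, t), Rational(1, 2))
Function('p')(w, E) = Mul(Pow(Add(-1, E), -1), Add(E, w)) (Function('p')(w, E) = Mul(Add(E, w), Pow(Add(-1, E), -1)) = Mul(Pow(Add(-1, E), -1), Add(E, w)))
Function('x')(T) = Mul(2, T, Pow(Add(-1, T), -1)) (Function('x')(T) = Mul(Pow(Add(-1, T), -1), Add(T, T)) = Mul(Pow(Add(-1, T), -1), Mul(2, T)) = Mul(2, T, Pow(Add(-1, T), -1)))
Add(-35021, Function('x')(Mul(Mul(Add(Function('z')(1), -6), 2), Pow(-199, -1)))) = Add(-35021, Mul(2, Mul(Mul(Add(Pow(Add(-1, 1), Rational(1, 2)), -6), 2), Pow(-199, -1)), Pow(Add(-1, Mul(Mul(Add(Pow(Add(-1, 1), Rational(1, 2)), -6), 2), Pow(-199, -1))), -1))) = Add(-35021, Mul(2, Mul(Mul(Add(Pow(0, Rational(1, 2)), -6), 2), Rational(-1, 199)), Pow(Add(-1, Mul(Mul(Add(Pow(0, Rational(1, 2)), -6), 2), Rational(-1, 199))), -1))) = Add(-35021, Mul(2, Mul(Mul(Add(0, -6), 2), Rational(-1, 199)), Pow(Add(-1, Mul(Mul(Add(0, -6), 2), Rational(-1, 199))), -1))) = Add(-35021, Mul(2, Mul(Mul(-6, 2), Rational(-1, 199)), Pow(Add(-1, Mul(Mul(-6, 2), Rational(-1, 199))), -1))) = Add(-35021, Mul(2, Mul(-12, Rational(-1, 199)), Pow(Add(-1, Mul(-12, Rational(-1, 199))), -1))) = Add(-35021, Mul(2, Rational(12, 199), Pow(Add(-1, Rational(12, 199)), -1))) = Add(-35021, Mul(2, Rational(12, 199), Pow(Rational(-187, 199), -1))) = Add(-35021, Mul(2, Rational(12, 199), Rational(-199, 187))) = Add(-35021, Rational(-24, 187)) = Rational(-6548951, 187)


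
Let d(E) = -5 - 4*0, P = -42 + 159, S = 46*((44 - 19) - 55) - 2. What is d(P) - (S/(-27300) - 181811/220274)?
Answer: -3176047421/751685025 ≈ -4.2252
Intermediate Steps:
S = -1382 (S = 46*(25 - 55) - 2 = 46*(-30) - 2 = -1380 - 2 = -1382)
P = 117
d(E) = -5 (d(E) = -5 + 0 = -5)
d(P) - (S/(-27300) - 181811/220274) = -5 - (-1382/(-27300) - 181811/220274) = -5 - (-1382*(-1/27300) - 181811*1/220274) = -5 - (691/13650 - 181811/220274) = -5 - 1*(-582377704/751685025) = -5 + 582377704/751685025 = -3176047421/751685025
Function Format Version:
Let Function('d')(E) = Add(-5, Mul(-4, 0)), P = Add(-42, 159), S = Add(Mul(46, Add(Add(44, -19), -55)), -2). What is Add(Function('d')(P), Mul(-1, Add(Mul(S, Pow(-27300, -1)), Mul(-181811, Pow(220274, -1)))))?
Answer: Rational(-3176047421, 751685025) ≈ -4.2252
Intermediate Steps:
S = -1382 (S = Add(Mul(46, Add(25, -55)), -2) = Add(Mul(46, -30), -2) = Add(-1380, -2) = -1382)
P = 117
Function('d')(E) = -5 (Function('d')(E) = Add(-5, 0) = -5)
Add(Function('d')(P), Mul(-1, Add(Mul(S, Pow(-27300, -1)), Mul(-181811, Pow(220274, -1))))) = Add(-5, Mul(-1, Add(Mul(-1382, Pow(-27300, -1)), Mul(-181811, Pow(220274, -1))))) = Add(-5, Mul(-1, Add(Mul(-1382, Rational(-1, 27300)), Mul(-181811, Rational(1, 220274))))) = Add(-5, Mul(-1, Add(Rational(691, 13650), Rational(-181811, 220274)))) = Add(-5, Mul(-1, Rational(-582377704, 751685025))) = Add(-5, Rational(582377704, 751685025)) = Rational(-3176047421, 751685025)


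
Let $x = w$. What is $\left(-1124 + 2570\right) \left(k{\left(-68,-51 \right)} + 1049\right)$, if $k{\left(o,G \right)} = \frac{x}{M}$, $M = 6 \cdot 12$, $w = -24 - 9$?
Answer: $\frac{6064765}{4} \approx 1.5162 \cdot 10^{6}$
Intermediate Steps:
$w = -33$ ($w = -24 - 9 = -33$)
$M = 72$
$x = -33$
$k{\left(o,G \right)} = - \frac{11}{24}$ ($k{\left(o,G \right)} = - \frac{33}{72} = \left(-33\right) \frac{1}{72} = - \frac{11}{24}$)
$\left(-1124 + 2570\right) \left(k{\left(-68,-51 \right)} + 1049\right) = \left(-1124 + 2570\right) \left(- \frac{11}{24} + 1049\right) = 1446 \cdot \frac{25165}{24} = \frac{6064765}{4}$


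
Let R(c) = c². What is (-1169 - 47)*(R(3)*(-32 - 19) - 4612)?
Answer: 6166336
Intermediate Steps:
(-1169 - 47)*(R(3)*(-32 - 19) - 4612) = (-1169 - 47)*(3²*(-32 - 19) - 4612) = -1216*(9*(-51) - 4612) = -1216*(-459 - 4612) = -1216*(-5071) = 6166336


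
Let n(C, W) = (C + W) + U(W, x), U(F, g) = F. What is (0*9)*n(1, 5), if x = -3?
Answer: 0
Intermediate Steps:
n(C, W) = C + 2*W (n(C, W) = (C + W) + W = C + 2*W)
(0*9)*n(1, 5) = (0*9)*(1 + 2*5) = 0*(1 + 10) = 0*11 = 0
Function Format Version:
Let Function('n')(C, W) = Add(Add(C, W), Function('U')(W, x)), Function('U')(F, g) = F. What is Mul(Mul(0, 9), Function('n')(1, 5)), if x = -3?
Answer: 0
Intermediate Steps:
Function('n')(C, W) = Add(C, Mul(2, W)) (Function('n')(C, W) = Add(Add(C, W), W) = Add(C, Mul(2, W)))
Mul(Mul(0, 9), Function('n')(1, 5)) = Mul(Mul(0, 9), Add(1, Mul(2, 5))) = Mul(0, Add(1, 10)) = Mul(0, 11) = 0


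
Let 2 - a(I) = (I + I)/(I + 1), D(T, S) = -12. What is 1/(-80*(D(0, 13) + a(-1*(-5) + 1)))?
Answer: 7/6560 ≈ 0.0010671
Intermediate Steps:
a(I) = 2 - 2*I/(1 + I) (a(I) = 2 - (I + I)/(I + 1) = 2 - 2*I/(1 + I))
1/(-80*(D(0, 13) + a(-1*(-5) + 1))) = 1/(-80*(-12 + 2/(1 + (-1*(-5) + 1)))) = 1/(-80*(-12 + 2/(1 + (5 + 1)))) = 1/(-80*(-12 + 2/(1 + 6))) = 1/(-80*(-12 + 2/7)) = 1/(-80*(-82/7)) = 1/(6560/7) = 7/6560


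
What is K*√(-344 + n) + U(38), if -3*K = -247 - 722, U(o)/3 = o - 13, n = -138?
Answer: 75 + 323*I*√482 ≈ 75.0 + 7091.3*I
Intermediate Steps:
U(o) = -39 + 3*o (U(o) = 3*(o - 13) = 3*(-13 + o) = -39 + 3*o)
K = 323 (K = -(-247 - 722)/3 = -⅓*(-969) = 323)
K*√(-344 + n) + U(38) = 323*√(-344 - 138) + (-39 + 3*38) = 323*√(-482) + (-39 + 114) = 323*(I*√482) + 75 = 323*I*√482 + 75 = 75 + 323*I*√482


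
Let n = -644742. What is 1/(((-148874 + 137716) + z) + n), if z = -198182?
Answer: -1/854082 ≈ -1.1708e-6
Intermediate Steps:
1/(((-148874 + 137716) + z) + n) = 1/(((-148874 + 137716) - 198182) - 644742) = 1/((-11158 - 198182) - 644742) = 1/(-209340 - 644742) = 1/(-854082) = -1/854082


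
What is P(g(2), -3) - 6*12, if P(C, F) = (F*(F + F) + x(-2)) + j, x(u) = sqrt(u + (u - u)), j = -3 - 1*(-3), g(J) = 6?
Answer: -54 + I*sqrt(2) ≈ -54.0 + 1.4142*I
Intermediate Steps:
j = 0 (j = -3 + 3 = 0)
x(u) = sqrt(u) (x(u) = sqrt(u + 0) = sqrt(u))
P(C, F) = 2*F**2 + I*sqrt(2) (P(C, F) = (F*(F + F) + sqrt(-2)) + 0 = (F*(2*F) + I*sqrt(2)) + 0 = (2*F**2 + I*sqrt(2)) + 0 = 2*F**2 + I*sqrt(2))
P(g(2), -3) - 6*12 = (2*(-3)**2 + I*sqrt(2)) - 6*12 = (2*9 + I*sqrt(2)) - 72 = (18 + I*sqrt(2)) - 72 = -54 + I*sqrt(2)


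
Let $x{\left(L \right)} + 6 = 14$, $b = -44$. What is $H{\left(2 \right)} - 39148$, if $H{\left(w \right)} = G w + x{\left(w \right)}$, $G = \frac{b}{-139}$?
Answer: $- \frac{5440372}{139} \approx -39139.0$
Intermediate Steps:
$x{\left(L \right)} = 8$ ($x{\left(L \right)} = -6 + 14 = 8$)
$G = \frac{44}{139}$ ($G = - \frac{44}{-139} = \left(-44\right) \left(- \frac{1}{139}\right) = \frac{44}{139} \approx 0.31655$)
$H{\left(w \right)} = 8 + \frac{44 w}{139}$ ($H{\left(w \right)} = \frac{44 w}{139} + 8 = 8 + \frac{44 w}{139}$)
$H{\left(2 \right)} - 39148 = \left(8 + \frac{44}{139} \cdot 2\right) - 39148 = \left(8 + \frac{88}{139}\right) - 39148 = \frac{1200}{139} - 39148 = - \frac{5440372}{139}$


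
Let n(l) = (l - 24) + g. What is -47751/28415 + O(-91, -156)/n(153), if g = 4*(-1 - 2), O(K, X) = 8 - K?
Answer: -308198/369395 ≈ -0.83433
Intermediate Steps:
g = -12 (g = 4*(-3) = -12)
n(l) = -36 + l (n(l) = (l - 24) - 12 = (-24 + l) - 12 = -36 + l)
-47751/28415 + O(-91, -156)/n(153) = -47751/28415 + (8 - 1*(-91))/(-36 + 153) = -47751*1/28415 + (8 + 91)/117 = -47751/28415 + 99*(1/117) = -47751/28415 + 11/13 = -308198/369395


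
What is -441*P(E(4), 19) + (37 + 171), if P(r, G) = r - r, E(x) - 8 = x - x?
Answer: 208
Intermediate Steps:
E(x) = 8 (E(x) = 8 + (x - x) = 8 + 0 = 8)
P(r, G) = 0
-441*P(E(4), 19) + (37 + 171) = -441*0 + (37 + 171) = 0 + 208 = 208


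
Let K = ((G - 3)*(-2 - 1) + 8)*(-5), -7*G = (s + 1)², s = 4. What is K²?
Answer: 940900/49 ≈ 19202.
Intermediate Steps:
G = -25/7 (G = -(4 + 1)²/7 = -⅐*5² = -⅐*25 = -25/7 ≈ -3.5714)
K = -970/7 (K = ((-25/7 - 3)*(-2 - 1) + 8)*(-5) = (-46/7*(-3) + 8)*(-5) = (138/7 + 8)*(-5) = (194/7)*(-5) = -970/7 ≈ -138.57)
K² = (-970/7)² = 940900/49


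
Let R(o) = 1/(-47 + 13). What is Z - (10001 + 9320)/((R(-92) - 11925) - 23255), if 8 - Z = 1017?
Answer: -1206229175/1196121 ≈ -1008.5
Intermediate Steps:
R(o) = -1/34 (R(o) = 1/(-34) = -1/34)
Z = -1009 (Z = 8 - 1*1017 = 8 - 1017 = -1009)
Z - (10001 + 9320)/((R(-92) - 11925) - 23255) = -1009 - (10001 + 9320)/((-1/34 - 11925) - 23255) = -1009 - 19321/(-405451/34 - 23255) = -1009 - 19321/(-1196121/34) = -1009 - 19321*(-34)/1196121 = -1009 - 1*(-656914/1196121) = -1009 + 656914/1196121 = -1206229175/1196121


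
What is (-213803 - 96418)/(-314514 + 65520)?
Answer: 34469/27666 ≈ 1.2459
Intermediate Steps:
(-213803 - 96418)/(-314514 + 65520) = -310221/(-248994) = -310221*(-1/248994) = 34469/27666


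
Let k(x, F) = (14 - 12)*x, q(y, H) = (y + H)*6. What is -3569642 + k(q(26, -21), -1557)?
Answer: -3569582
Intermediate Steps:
q(y, H) = 6*H + 6*y (q(y, H) = (H + y)*6 = 6*H + 6*y)
k(x, F) = 2*x
-3569642 + k(q(26, -21), -1557) = -3569642 + 2*(6*(-21) + 6*26) = -3569642 + 2*(-126 + 156) = -3569642 + 2*30 = -3569642 + 60 = -3569582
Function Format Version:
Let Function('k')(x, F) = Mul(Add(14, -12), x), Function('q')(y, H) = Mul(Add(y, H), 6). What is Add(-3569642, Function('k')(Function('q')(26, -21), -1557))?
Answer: -3569582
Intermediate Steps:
Function('q')(y, H) = Add(Mul(6, H), Mul(6, y)) (Function('q')(y, H) = Mul(Add(H, y), 6) = Add(Mul(6, H), Mul(6, y)))
Function('k')(x, F) = Mul(2, x)
Add(-3569642, Function('k')(Function('q')(26, -21), -1557)) = Add(-3569642, Mul(2, Add(Mul(6, -21), Mul(6, 26)))) = Add(-3569642, Mul(2, Add(-126, 156))) = Add(-3569642, Mul(2, 30)) = Add(-3569642, 60) = -3569582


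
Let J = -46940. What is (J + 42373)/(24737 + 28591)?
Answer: -4567/53328 ≈ -0.085640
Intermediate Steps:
(J + 42373)/(24737 + 28591) = (-46940 + 42373)/(24737 + 28591) = -4567/53328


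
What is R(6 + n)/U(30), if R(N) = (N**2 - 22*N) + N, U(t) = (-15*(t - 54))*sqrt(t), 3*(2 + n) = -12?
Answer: 0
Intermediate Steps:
n = -6 (n = -2 + (1/3)*(-12) = -2 - 4 = -6)
U(t) = sqrt(t)*(810 - 15*t) (U(t) = (-15*(-54 + t))*sqrt(t) = (810 - 15*t)*sqrt(t) = sqrt(t)*(810 - 15*t))
R(N) = N**2 - 21*N
R(6 + n)/U(30) = ((6 - 6)*(-21 + (6 - 6)))/((15*sqrt(30)*(54 - 1*30))) = (0*(-21 + 0))/((15*sqrt(30)*(54 - 30))) = (0*(-21))/((15*sqrt(30)*24)) = 0/((360*sqrt(30))) = 0*(sqrt(30)/10800) = 0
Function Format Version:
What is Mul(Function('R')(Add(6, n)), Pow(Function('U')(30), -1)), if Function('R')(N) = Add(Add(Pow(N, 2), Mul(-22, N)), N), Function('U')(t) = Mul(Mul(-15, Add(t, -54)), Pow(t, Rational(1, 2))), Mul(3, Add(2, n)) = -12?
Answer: 0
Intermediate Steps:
n = -6 (n = Add(-2, Mul(Rational(1, 3), -12)) = Add(-2, -4) = -6)
Function('U')(t) = Mul(Pow(t, Rational(1, 2)), Add(810, Mul(-15, t))) (Function('U')(t) = Mul(Mul(-15, Add(-54, t)), Pow(t, Rational(1, 2))) = Mul(Add(810, Mul(-15, t)), Pow(t, Rational(1, 2))) = Mul(Pow(t, Rational(1, 2)), Add(810, Mul(-15, t))))
Function('R')(N) = Add(Pow(N, 2), Mul(-21, N))
Mul(Function('R')(Add(6, n)), Pow(Function('U')(30), -1)) = Mul(Mul(Add(6, -6), Add(-21, Add(6, -6))), Pow(Mul(15, Pow(30, Rational(1, 2)), Add(54, Mul(-1, 30))), -1)) = Mul(Mul(0, Add(-21, 0)), Pow(Mul(15, Pow(30, Rational(1, 2)), Add(54, -30)), -1)) = Mul(Mul(0, -21), Pow(Mul(15, Pow(30, Rational(1, 2)), 24), -1)) = Mul(0, Pow(Mul(360, Pow(30, Rational(1, 2))), -1)) = Mul(0, Mul(Rational(1, 10800), Pow(30, Rational(1, 2)))) = 0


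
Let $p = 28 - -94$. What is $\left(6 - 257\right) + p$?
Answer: $-129$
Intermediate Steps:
$p = 122$ ($p = 28 + 94 = 122$)
$\left(6 - 257\right) + p = \left(6 - 257\right) + 122 = -251 + 122 = -129$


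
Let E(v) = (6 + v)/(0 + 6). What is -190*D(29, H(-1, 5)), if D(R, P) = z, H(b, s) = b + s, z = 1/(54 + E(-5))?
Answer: -228/65 ≈ -3.5077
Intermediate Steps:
E(v) = 1 + v/6 (E(v) = (6 + v)/6 = (6 + v)*(1/6) = 1 + v/6)
z = 6/325 (z = 1/(54 + (1 + (1/6)*(-5))) = 1/(54 + (1 - 5/6)) = 1/(54 + 1/6) = 1/(325/6) = 6/325 ≈ 0.018462)
D(R, P) = 6/325
-190*D(29, H(-1, 5)) = -190*6/325 = -228/65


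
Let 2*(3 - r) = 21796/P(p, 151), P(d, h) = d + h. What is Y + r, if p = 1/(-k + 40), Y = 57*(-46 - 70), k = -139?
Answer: -90296006/13515 ≈ -6681.2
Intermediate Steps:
Y = -6612 (Y = 57*(-116) = -6612)
p = 1/179 (p = 1/(-1*(-139) + 40) = 1/(139 + 40) = 1/179 ≈ 0.0055866)
r = -934826/13515 (r = 3 - 10898/(1/179 + 151) = 3 - 10898/27030/179 = 3 - 10898*179/27030 = 3 - 1/2*1950742/13515 = 3 - 975371/13515 = -934826/13515 ≈ -69.170)
Y + r = -6612 - 934826/13515 = -90296006/13515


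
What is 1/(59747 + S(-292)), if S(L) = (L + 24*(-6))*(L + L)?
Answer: 1/314371 ≈ 3.1810e-6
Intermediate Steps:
S(L) = 2*L*(-144 + L) (S(L) = (L - 144)*(2*L) = (-144 + L)*(2*L) = 2*L*(-144 + L))
1/(59747 + S(-292)) = 1/(59747 + 2*(-292)*(-144 - 292)) = 1/(59747 + 2*(-292)*(-436)) = 1/(59747 + 254624) = 1/314371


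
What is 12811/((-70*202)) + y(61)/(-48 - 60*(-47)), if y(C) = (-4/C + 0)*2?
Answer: -77369669/85391460 ≈ -0.90606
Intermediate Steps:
y(C) = -8/C (y(C) = -4/C*2 = -8/C)
12811/((-70*202)) + y(61)/(-48 - 60*(-47)) = 12811/((-70*202)) + (-8/61)/(-48 - 60*(-47)) = 12811/(-14140) + (-8*1/61)/(-48 + 2820) = 12811*(-1/14140) - 8/61/2772 = -12811/14140 - 8/61*1/2772 = -12811/14140 - 2/42273 = -77369669/85391460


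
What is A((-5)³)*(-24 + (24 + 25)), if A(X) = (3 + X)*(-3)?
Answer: 9150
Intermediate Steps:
A(X) = -9 - 3*X
A((-5)³)*(-24 + (24 + 25)) = (-9 - 3*(-5)³)*(-24 + (24 + 25)) = (-9 - 3*(-125))*(-24 + 49) = (-9 + 375)*25 = 366*25 = 9150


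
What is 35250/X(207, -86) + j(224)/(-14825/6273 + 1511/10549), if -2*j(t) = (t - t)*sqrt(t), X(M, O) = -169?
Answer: -35250/169 ≈ -208.58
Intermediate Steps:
j(t) = 0 (j(t) = -(t - t)*sqrt(t)/2 = -0*sqrt(t) = -1/2*0 = 0)
35250/X(207, -86) + j(224)/(-14825/6273 + 1511/10549) = 35250/(-169) + 0/(-14825/6273 + 1511/10549) = 35250*(-1/169) + 0/(-14825*1/6273 + 1511*(1/10549)) = -35250/169 + 0/(-14825/6273 + 1511/10549) = -35250/169 + 0/(-146910422/66173877) = -35250/169 + 0*(-66173877/146910422) = -35250/169 + 0 = -35250/169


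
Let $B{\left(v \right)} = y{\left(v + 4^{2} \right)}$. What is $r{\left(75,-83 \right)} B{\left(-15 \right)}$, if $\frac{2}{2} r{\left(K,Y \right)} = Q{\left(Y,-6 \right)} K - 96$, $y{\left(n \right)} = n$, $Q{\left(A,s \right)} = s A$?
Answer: $37254$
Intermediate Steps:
$Q{\left(A,s \right)} = A s$
$B{\left(v \right)} = 16 + v$ ($B{\left(v \right)} = v + 4^{2} = v + 16 = 16 + v$)
$r{\left(K,Y \right)} = -96 - 6 K Y$ ($r{\left(K,Y \right)} = Y \left(-6\right) K - 96 = - 6 Y K - 96 = - 6 K Y - 96 = -96 - 6 K Y$)
$r{\left(75,-83 \right)} B{\left(-15 \right)} = \left(-96 - 450 \left(-83\right)\right) \left(16 - 15\right) = \left(-96 + 37350\right) 1 = 37254 \cdot 1 = 37254$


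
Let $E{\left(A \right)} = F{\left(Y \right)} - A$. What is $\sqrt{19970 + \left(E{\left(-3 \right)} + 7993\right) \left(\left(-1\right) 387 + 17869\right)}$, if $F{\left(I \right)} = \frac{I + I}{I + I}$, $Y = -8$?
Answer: $2 \sqrt{34955881} \approx 11825.0$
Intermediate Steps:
$F{\left(I \right)} = 1$ ($F{\left(I \right)} = \frac{2 I}{2 I} = 2 I \frac{1}{2 I} = 1$)
$E{\left(A \right)} = 1 - A$
$\sqrt{19970 + \left(E{\left(-3 \right)} + 7993\right) \left(\left(-1\right) 387 + 17869\right)} = \sqrt{19970 + \left(\left(1 - -3\right) + 7993\right) \left(\left(-1\right) 387 + 17869\right)} = \sqrt{19970 + \left(\left(1 + 3\right) + 7993\right) \left(-387 + 17869\right)} = \sqrt{19970 + \left(4 + 7993\right) 17482} = \sqrt{19970 + 7997 \cdot 17482} = \sqrt{19970 + 139803554} = \sqrt{139823524} = 2 \sqrt{34955881}$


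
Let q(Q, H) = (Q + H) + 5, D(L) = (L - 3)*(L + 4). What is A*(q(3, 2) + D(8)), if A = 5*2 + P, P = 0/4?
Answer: 700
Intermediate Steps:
D(L) = (-3 + L)*(4 + L)
P = 0 (P = 0*(¼) = 0)
q(Q, H) = 5 + H + Q (q(Q, H) = (H + Q) + 5 = 5 + H + Q)
A = 10 (A = 5*2 + 0 = 10 + 0 = 10)
A*(q(3, 2) + D(8)) = 10*((5 + 2 + 3) + (-12 + 8 + 8²)) = 10*(10 + (-12 + 8 + 64)) = 10*(10 + 60) = 10*70 = 700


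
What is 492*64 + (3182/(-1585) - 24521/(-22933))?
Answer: 1144517064819/36348805 ≈ 31487.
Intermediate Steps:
492*64 + (3182/(-1585) - 24521/(-22933)) = 31488 + (3182*(-1/1585) - 24521*(-1/22933)) = 31488 + (-3182/1585 + 24521/22933) = 31488 - 34107021/36348805 = 1144517064819/36348805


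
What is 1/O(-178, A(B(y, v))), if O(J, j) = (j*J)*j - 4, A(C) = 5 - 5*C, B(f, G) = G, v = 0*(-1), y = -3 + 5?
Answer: -1/4454 ≈ -0.00022452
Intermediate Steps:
y = 2
v = 0
O(J, j) = -4 + J*j² (O(J, j) = (J*j)*j - 4 = J*j² - 4 = -4 + J*j²)
1/O(-178, A(B(y, v))) = 1/(-4 - 178*(5 - 5*0)²) = 1/(-4 - 178*(5 + 0)²) = 1/(-4 - 178*5²) = 1/(-4 - 178*25) = 1/(-4 - 4450) = 1/(-4454) = -1/4454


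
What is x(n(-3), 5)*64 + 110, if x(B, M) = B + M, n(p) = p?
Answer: 238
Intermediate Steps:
x(n(-3), 5)*64 + 110 = (-3 + 5)*64 + 110 = 2*64 + 110 = 128 + 110 = 238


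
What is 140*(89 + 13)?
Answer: 14280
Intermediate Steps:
140*(89 + 13) = 140*102 = 14280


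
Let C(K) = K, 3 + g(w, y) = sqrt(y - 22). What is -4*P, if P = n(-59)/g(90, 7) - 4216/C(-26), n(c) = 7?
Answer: -16773/26 + 7*I*sqrt(15)/6 ≈ -645.12 + 4.5185*I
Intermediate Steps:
g(w, y) = -3 + sqrt(-22 + y) (g(w, y) = -3 + sqrt(y - 22) = -3 + sqrt(-22 + y))
P = 2108/13 + 7/(-3 + I*sqrt(15)) (P = 7/(-3 + sqrt(-22 + 7)) - 4216/(-26) = 7/(-3 + sqrt(-15)) - 4216*(-1/26) = 7/(-3 + I*sqrt(15)) + 2108/13 = 2108/13 + 7/(-3 + I*sqrt(15)) ≈ 161.28 - 1.1296*I)
-4*P = -4*(16773/104 - 7*I*sqrt(15)/24) = -16773/26 + 7*I*sqrt(15)/6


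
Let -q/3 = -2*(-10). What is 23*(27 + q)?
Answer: -759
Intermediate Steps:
q = -60 (q = -(-6)*(-10) = -3*20 = -60)
23*(27 + q) = 23*(27 - 60) = 23*(-33) = -759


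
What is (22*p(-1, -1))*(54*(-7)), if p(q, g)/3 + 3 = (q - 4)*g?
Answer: -49896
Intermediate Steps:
p(q, g) = -9 + 3*g*(-4 + q) (p(q, g) = -9 + 3*((q - 4)*g) = -9 + 3*((-4 + q)*g) = -9 + 3*(g*(-4 + q)) = -9 + 3*g*(-4 + q))
(22*p(-1, -1))*(54*(-7)) = (22*(-9 - 12*(-1) + 3*(-1)*(-1)))*(54*(-7)) = (22*(-9 + 12 + 3))*(-378) = (22*6)*(-378) = 132*(-378) = -49896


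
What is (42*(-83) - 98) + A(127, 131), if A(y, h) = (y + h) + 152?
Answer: -3174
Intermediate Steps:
A(y, h) = 152 + h + y (A(y, h) = (h + y) + 152 = 152 + h + y)
(42*(-83) - 98) + A(127, 131) = (42*(-83) - 98) + (152 + 131 + 127) = (-3486 - 98) + 410 = -3584 + 410 = -3174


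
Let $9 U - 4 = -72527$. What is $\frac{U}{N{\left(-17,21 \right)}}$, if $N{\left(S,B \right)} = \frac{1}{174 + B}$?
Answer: $- \frac{4713995}{3} \approx -1.5713 \cdot 10^{6}$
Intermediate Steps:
$U = - \frac{72523}{9}$ ($U = \frac{4}{9} + \frac{1}{9} \left(-72527\right) = \frac{4}{9} - \frac{72527}{9} = - \frac{72523}{9} \approx -8058.1$)
$\frac{U}{N{\left(-17,21 \right)}} = - \frac{72523}{9 \frac{1}{174 + 21}} = - \frac{72523}{9 \cdot \frac{1}{195}} = - \frac{72523 \frac{1}{\frac{1}{195}}}{9} = \left(- \frac{72523}{9}\right) 195 = - \frac{4713995}{3}$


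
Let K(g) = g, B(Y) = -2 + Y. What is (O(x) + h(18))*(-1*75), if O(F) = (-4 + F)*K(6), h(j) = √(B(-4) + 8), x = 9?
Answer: -2250 - 75*√2 ≈ -2356.1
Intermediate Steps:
h(j) = √2 (h(j) = √((-2 - 4) + 8) = √(-6 + 8) = √2)
O(F) = -24 + 6*F (O(F) = (-4 + F)*6 = -24 + 6*F)
(O(x) + h(18))*(-1*75) = ((-24 + 6*9) + √2)*(-1*75) = ((-24 + 54) + √2)*(-75) = (30 + √2)*(-75) = -2250 - 75*√2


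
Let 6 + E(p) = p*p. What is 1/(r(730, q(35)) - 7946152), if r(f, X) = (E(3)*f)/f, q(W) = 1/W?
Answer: -1/7946149 ≈ -1.2585e-7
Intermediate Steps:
E(p) = -6 + p² (E(p) = -6 + p*p = -6 + p²)
r(f, X) = 3 (r(f, X) = ((-6 + 3²)*f)/f = ((-6 + 9)*f)/f = (3*f)/f = 3)
1/(r(730, q(35)) - 7946152) = 1/(3 - 7946152) = 1/(-7946149) = -1/7946149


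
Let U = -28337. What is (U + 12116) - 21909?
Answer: -38130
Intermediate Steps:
(U + 12116) - 21909 = (-28337 + 12116) - 21909 = -16221 - 21909 = -38130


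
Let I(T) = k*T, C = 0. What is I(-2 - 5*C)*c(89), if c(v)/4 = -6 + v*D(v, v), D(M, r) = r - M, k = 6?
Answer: 288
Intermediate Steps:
I(T) = 6*T
c(v) = -24 (c(v) = 4*(-6 + v*(v - v)) = 4*(-6 + v*0) = 4*(-6 + 0) = 4*(-6) = -24)
I(-2 - 5*C)*c(89) = (6*(-2 - 5*0))*(-24) = (6*(-2 + 0))*(-24) = (6*(-2))*(-24) = -12*(-24) = 288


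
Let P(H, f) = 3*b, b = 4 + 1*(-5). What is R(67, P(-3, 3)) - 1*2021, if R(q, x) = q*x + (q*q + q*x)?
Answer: 2066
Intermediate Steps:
b = -1 (b = 4 - 5 = -1)
P(H, f) = -3 (P(H, f) = 3*(-1) = -3)
R(q, x) = q² + 2*q*x (R(q, x) = q*x + (q² + q*x) = q² + 2*q*x)
R(67, P(-3, 3)) - 1*2021 = 67*(67 + 2*(-3)) - 1*2021 = 67*(67 - 6) - 2021 = 67*61 - 2021 = 4087 - 2021 = 2066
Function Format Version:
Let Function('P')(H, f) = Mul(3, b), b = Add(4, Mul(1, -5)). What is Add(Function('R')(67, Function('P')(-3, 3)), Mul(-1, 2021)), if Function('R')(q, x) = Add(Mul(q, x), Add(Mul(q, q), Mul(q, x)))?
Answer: 2066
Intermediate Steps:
b = -1 (b = Add(4, -5) = -1)
Function('P')(H, f) = -3 (Function('P')(H, f) = Mul(3, -1) = -3)
Function('R')(q, x) = Add(Pow(q, 2), Mul(2, q, x)) (Function('R')(q, x) = Add(Mul(q, x), Add(Pow(q, 2), Mul(q, x))) = Add(Pow(q, 2), Mul(2, q, x)))
Add(Function('R')(67, Function('P')(-3, 3)), Mul(-1, 2021)) = Add(Mul(67, Add(67, Mul(2, -3))), Mul(-1, 2021)) = Add(Mul(67, Add(67, -6)), -2021) = Add(Mul(67, 61), -2021) = Add(4087, -2021) = 2066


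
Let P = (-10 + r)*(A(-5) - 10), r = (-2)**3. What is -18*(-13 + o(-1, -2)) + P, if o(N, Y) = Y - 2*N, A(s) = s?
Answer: 504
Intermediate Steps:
r = -8
P = 270 (P = (-10 - 8)*(-5 - 10) = -18*(-15) = 270)
-18*(-13 + o(-1, -2)) + P = -18*(-13 + (-2 - 2*(-1))) + 270 = -18*(-13 + (-2 + 2)) + 270 = -18*(-13 + 0) + 270 = -18*(-13) + 270 = 234 + 270 = 504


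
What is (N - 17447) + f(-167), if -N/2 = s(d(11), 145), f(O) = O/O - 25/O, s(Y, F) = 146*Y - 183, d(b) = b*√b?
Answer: -2852335/167 - 3212*√11 ≈ -27733.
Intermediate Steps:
d(b) = b^(3/2)
s(Y, F) = -183 + 146*Y
f(O) = 1 - 25/O
N = 366 - 3212*√11 (N = -2*(-183 + 146*11^(3/2)) = -2*(-183 + 146*(11*√11)) = -2*(-183 + 1606*√11) = 366 - 3212*√11 ≈ -10287.)
(N - 17447) + f(-167) = ((366 - 3212*√11) - 17447) + (-25 - 167)/(-167) = (-17081 - 3212*√11) - 1/167*(-192) = (-17081 - 3212*√11) + 192/167 = -2852335/167 - 3212*√11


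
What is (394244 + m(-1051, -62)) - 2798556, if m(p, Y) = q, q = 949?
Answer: -2403363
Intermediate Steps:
m(p, Y) = 949
(394244 + m(-1051, -62)) - 2798556 = (394244 + 949) - 2798556 = 395193 - 2798556 = -2403363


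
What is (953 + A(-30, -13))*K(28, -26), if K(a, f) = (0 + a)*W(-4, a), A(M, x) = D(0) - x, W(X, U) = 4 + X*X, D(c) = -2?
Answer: 539840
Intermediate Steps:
W(X, U) = 4 + X²
A(M, x) = -2 - x
K(a, f) = 20*a (K(a, f) = (0 + a)*(4 + (-4)²) = a*(4 + 16) = a*20 = 20*a)
(953 + A(-30, -13))*K(28, -26) = (953 + (-2 - 1*(-13)))*(20*28) = (953 + (-2 + 13))*560 = (953 + 11)*560 = 964*560 = 539840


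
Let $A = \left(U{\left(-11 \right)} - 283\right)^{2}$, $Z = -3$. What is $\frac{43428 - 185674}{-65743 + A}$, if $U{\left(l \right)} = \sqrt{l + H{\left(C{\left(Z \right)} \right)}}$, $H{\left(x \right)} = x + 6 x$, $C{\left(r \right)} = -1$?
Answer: $- \frac{28306954}{2931361} - \frac{20127809 i \sqrt{2}}{17588166} \approx -9.6566 - 1.6184 i$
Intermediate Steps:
$H{\left(x \right)} = 7 x$
$U{\left(l \right)} = \sqrt{-7 + l}$ ($U{\left(l \right)} = \sqrt{l + 7 \left(-1\right)} = \sqrt{l - 7} = \sqrt{-7 + l}$)
$A = \left(-283 + 3 i \sqrt{2}\right)^{2}$ ($A = \left(\sqrt{-7 - 11} - 283\right)^{2} = \left(\sqrt{-18} - 283\right)^{2} = \left(3 i \sqrt{2} - 283\right)^{2} = \left(-283 + 3 i \sqrt{2}\right)^{2} \approx 80071.0 - 2401.3 i$)
$\frac{43428 - 185674}{-65743 + A} = \frac{43428 - 185674}{-65743 + \left(80071 - 1698 i \sqrt{2}\right)} = - \frac{142246}{14328 - 1698 i \sqrt{2}}$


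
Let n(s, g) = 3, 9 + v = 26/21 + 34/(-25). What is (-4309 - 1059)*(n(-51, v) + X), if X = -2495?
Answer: 13377056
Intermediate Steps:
v = -4789/525 (v = -9 + (26/21 + 34/(-25)) = -9 + (26*(1/21) + 34*(-1/25)) = -9 + (26/21 - 34/25) = -9 - 64/525 = -4789/525 ≈ -9.1219)
(-4309 - 1059)*(n(-51, v) + X) = (-4309 - 1059)*(3 - 2495) = -5368*(-2492) = 13377056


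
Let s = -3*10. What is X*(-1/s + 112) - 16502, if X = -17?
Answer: -552197/30 ≈ -18407.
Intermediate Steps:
s = -30
X*(-1/s + 112) - 16502 = -17*(-1/(-30) + 112) - 16502 = -17*(-1*(-1/30) + 112) - 16502 = -17*(1/30 + 112) - 16502 = -17*3361/30 - 16502 = -57137/30 - 16502 = -552197/30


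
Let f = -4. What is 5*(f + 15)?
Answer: 55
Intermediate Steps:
5*(f + 15) = 5*(-4 + 15) = 5*11 = 55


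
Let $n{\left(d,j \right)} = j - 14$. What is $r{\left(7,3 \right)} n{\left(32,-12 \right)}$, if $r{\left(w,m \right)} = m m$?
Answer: $-234$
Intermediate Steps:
$r{\left(w,m \right)} = m^{2}$
$n{\left(d,j \right)} = -14 + j$
$r{\left(7,3 \right)} n{\left(32,-12 \right)} = 3^{2} \left(-14 - 12\right) = 9 \left(-26\right) = -234$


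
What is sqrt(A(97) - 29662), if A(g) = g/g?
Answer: I*sqrt(29661) ≈ 172.22*I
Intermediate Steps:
A(g) = 1
sqrt(A(97) - 29662) = sqrt(1 - 29662) = sqrt(-29661) = I*sqrt(29661)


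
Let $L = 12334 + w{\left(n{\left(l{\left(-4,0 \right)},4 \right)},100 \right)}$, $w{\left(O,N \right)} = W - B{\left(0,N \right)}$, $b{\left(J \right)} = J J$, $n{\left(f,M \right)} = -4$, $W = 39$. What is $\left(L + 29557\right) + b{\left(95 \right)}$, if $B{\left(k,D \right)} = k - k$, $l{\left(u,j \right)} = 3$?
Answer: $50955$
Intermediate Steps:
$b{\left(J \right)} = J^{2}$
$B{\left(k,D \right)} = 0$
$w{\left(O,N \right)} = 39$ ($w{\left(O,N \right)} = 39 - 0 = 39 + 0 = 39$)
$L = 12373$ ($L = 12334 + 39 = 12373$)
$\left(L + 29557\right) + b{\left(95 \right)} = \left(12373 + 29557\right) + 95^{2} = 41930 + 9025 = 50955$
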